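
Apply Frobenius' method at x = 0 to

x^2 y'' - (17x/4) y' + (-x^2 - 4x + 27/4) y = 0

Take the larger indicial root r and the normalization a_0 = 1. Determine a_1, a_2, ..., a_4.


Write in Frobenius form y'' + (p(x)/x) y' + (q(x)/x^2) y = 0:
  p(x) = -17/4,  q(x) = -x^2 - 4x + 27/4.
Indicial equation: r(r-1) + (-17/4) r + (27/4) = 0 -> roots r_1 = 3, r_2 = 9/4.
Take r = r_1 = 3. Let y(x) = x^r sum_{n>=0} a_n x^n with a_0 = 1.
Substitute y = x^r sum a_n x^n and match x^{r+n}. The recurrence is
  D(n) a_n - 4 a_{n-1} - 1 a_{n-2} = 0,  where D(n) = (r+n)(r+n-1) + (-17/4)(r+n) + (27/4).
  a_n = [4 a_{n-1} + 1 a_{n-2}] / D(n).
Since the indicial polynomial factors as (r - r_1)(r - r_2), D(n) = (r_1 + n - r_1)(r_1 + n - r_2) = n(n + 3/4).
Evaluating step by step (a_0 = 1):
  n = 1: D(1) = 1(1 + 3/4) = 7/4; numerator = 4(1) = 4; a_1 = (4)/(7/4) = 16/7
  n = 2: D(2) = 2(2 + 3/4) = 11/2; numerator = 4(16/7) + 1(1) = 71/7; a_2 = (71/7)/(11/2) = 142/77
  n = 3: D(3) = 3(3 + 3/4) = 45/4; numerator = 4(142/77) + 1(16/7) = 744/77; a_3 = (744/77)/(45/4) = 992/1155
  n = 4: D(4) = 4(4 + 3/4) = 19; numerator = 4(992/1155) + 1(142/77) = 6098/1155; a_4 = (6098/1155)/(19) = 6098/21945

r = 3; a_0 = 1; a_1 = 16/7; a_2 = 142/77; a_3 = 992/1155; a_4 = 6098/21945


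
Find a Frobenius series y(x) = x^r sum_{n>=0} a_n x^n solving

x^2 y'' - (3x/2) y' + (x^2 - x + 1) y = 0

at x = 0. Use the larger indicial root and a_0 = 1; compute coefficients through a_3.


Write in Frobenius form y'' + (p(x)/x) y' + (q(x)/x^2) y = 0:
  p(x) = -3/2,  q(x) = x^2 - x + 1.
Indicial equation: r(r-1) + (-3/2) r + (1) = 0 -> roots r_1 = 2, r_2 = 1/2.
Take r = r_1 = 2. Let y(x) = x^r sum_{n>=0} a_n x^n with a_0 = 1.
Substitute y = x^r sum a_n x^n and match x^{r+n}. The recurrence is
  D(n) a_n - 1 a_{n-1} + 1 a_{n-2} = 0,  where D(n) = (r+n)(r+n-1) + (-3/2)(r+n) + (1).
  a_n = [1 a_{n-1} - 1 a_{n-2}] / D(n).
Since the indicial polynomial factors as (r - r_1)(r - r_2), D(n) = (r_1 + n - r_1)(r_1 + n - r_2) = n(n + 3/2).
Evaluating step by step (a_0 = 1):
  n = 1: D(1) = 1(1 + 3/2) = 5/2; numerator = 1(1) = 1; a_1 = (1)/(5/2) = 2/5
  n = 2: D(2) = 2(2 + 3/2) = 7; numerator = 1(2/5) - 1(1) = -3/5; a_2 = (-3/5)/(7) = -3/35
  n = 3: D(3) = 3(3 + 3/2) = 27/2; numerator = 1(-3/35) - 1(2/5) = -17/35; a_3 = (-17/35)/(27/2) = -34/945

r = 2; a_0 = 1; a_1 = 2/5; a_2 = -3/35; a_3 = -34/945


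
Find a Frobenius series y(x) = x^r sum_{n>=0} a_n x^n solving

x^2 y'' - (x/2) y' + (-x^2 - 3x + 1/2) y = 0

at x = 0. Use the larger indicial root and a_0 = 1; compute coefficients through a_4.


Write in Frobenius form y'' + (p(x)/x) y' + (q(x)/x^2) y = 0:
  p(x) = -1/2,  q(x) = -x^2 - 3x + 1/2.
Indicial equation: r(r-1) + (-1/2) r + (1/2) = 0 -> roots r_1 = 1, r_2 = 1/2.
Take r = r_1 = 1. Let y(x) = x^r sum_{n>=0} a_n x^n with a_0 = 1.
Substitute y = x^r sum a_n x^n and match x^{r+n}. The recurrence is
  D(n) a_n - 3 a_{n-1} - 1 a_{n-2} = 0,  where D(n) = (r+n)(r+n-1) + (-1/2)(r+n) + (1/2).
  a_n = [3 a_{n-1} + 1 a_{n-2}] / D(n).
Since the indicial polynomial factors as (r - r_1)(r - r_2), D(n) = (r_1 + n - r_1)(r_1 + n - r_2) = n(n + 1/2).
Evaluating step by step (a_0 = 1):
  n = 1: D(1) = 1(1 + 1/2) = 3/2; numerator = 3(1) = 3; a_1 = (3)/(3/2) = 2
  n = 2: D(2) = 2(2 + 1/2) = 5; numerator = 3(2) + 1(1) = 7; a_2 = (7)/(5) = 7/5
  n = 3: D(3) = 3(3 + 1/2) = 21/2; numerator = 3(7/5) + 1(2) = 31/5; a_3 = (31/5)/(21/2) = 62/105
  n = 4: D(4) = 4(4 + 1/2) = 18; numerator = 3(62/105) + 1(7/5) = 111/35; a_4 = (111/35)/(18) = 37/210

r = 1; a_0 = 1; a_1 = 2; a_2 = 7/5; a_3 = 62/105; a_4 = 37/210


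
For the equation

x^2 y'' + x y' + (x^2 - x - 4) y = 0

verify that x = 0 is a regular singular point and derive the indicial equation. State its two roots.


Divide by x^2 to reach normal form y'' + P_1(x) y' + P_2(x) y = 0 with P_1(x) = 1/x and P_2(x) = 1 - 1/x - 4/x^2.
x = 0 is a singular point because the y'-coefficient 1/x has a pole at x = 0 and the y-coefficient 1 - 1/x - 4/x^2 has a pole at x = 0.
It is a regular singular point because x P_1(x) = p(x) = 1 and x^2 P_2(x) = q(x) = x^2 - x - 4 are polynomials, hence analytic at x = 0.
p(0) = 1,  q(0) = -4.
Indicial equation: r(r-1) + p(0) r + q(0) = 0, i.e. r^2 + (p(0) - 1) r + q(0) = 0, i.e. r^2 - 4 = 0.
Discriminant: (0)^2 - 4(-4) = 16, so r = (0 ± 4)/2.
Solving: r_1 = 2, r_2 = -2.

indicial: r^2 - 4 = 0; roots r_1 = 2, r_2 = -2


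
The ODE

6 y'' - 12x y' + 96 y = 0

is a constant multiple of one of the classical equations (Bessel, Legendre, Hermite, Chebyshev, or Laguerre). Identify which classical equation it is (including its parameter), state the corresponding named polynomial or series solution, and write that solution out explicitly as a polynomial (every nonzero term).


All three coefficients share the factor 6; dividing through by 6 gives  y'' - 2x y' + 16 y = 0.
This matches the Hermite equation y'' - 2x y' + 2n y = 0 with 2n = 16, so n = 8; the polynomial solution is H_8(x).
With y = sum_k a_k x^k, matching x^k gives (k+2)(k+1) a_{k+2} = 2(k - n) a_k = 2(k - 8) a_k. The right side vanishes at k = 8, so the series with the parity of 8 terminates at degree 8.
Standard normalization: leading coefficient of H_n is 2^n, so a_8 = 2^8 = 256. Work downward with a_k = (k+1)(k+2) a_{k+2} / (2(k - n)):
  a_6 = (7)(8)(256) / (2(6 - 8)) = 14336/(-4) = -3584
  a_4 = (5)(6)(-3584) / (2(4 - 8)) = -107520/(-8) = 13440
  a_2 = (3)(4)(13440) / (2(2 - 8)) = 161280/(-12) = -13440
  a_0 = (1)(2)(-13440) / (2(0 - 8)) = -26880/(-16) = 1680
Hence H_8(x) = 256 x^8 - 3584 x^6 + 13440 x^4 - 13440 x^2 + 1680.

H_8(x); series = 256 x^8 - 3584 x^6 + 13440 x^4 - 13440 x^2 + 1680


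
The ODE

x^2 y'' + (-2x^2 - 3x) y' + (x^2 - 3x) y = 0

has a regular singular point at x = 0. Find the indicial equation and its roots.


Divide by x^2 to reach normal form y'' + P_1(x) y' + P_2(x) y = 0 with P_1(x) = -2 - 3/x and P_2(x) = 1 - 3/x.
x = 0 is a singular point because the y'-coefficient -2 - 3/x has a pole at x = 0 and the y-coefficient 1 - 3/x has a pole at x = 0.
It is a regular singular point because x P_1(x) = p(x) = -2x - 3 and x^2 P_2(x) = q(x) = x^2 - 3x are polynomials, hence analytic at x = 0.
p(0) = -3,  q(0) = 0.
Indicial equation: r(r-1) + p(0) r + q(0) = 0, i.e. r^2 + (p(0) - 1) r + q(0) = 0, i.e. r^2 - 4 r = 0.
Discriminant: (-4)^2 - 4(0) = 16, so r = (4 ± 4)/2.
Solving: r_1 = 4, r_2 = 0.

indicial: r^2 - 4 r = 0; roots r_1 = 4, r_2 = 0


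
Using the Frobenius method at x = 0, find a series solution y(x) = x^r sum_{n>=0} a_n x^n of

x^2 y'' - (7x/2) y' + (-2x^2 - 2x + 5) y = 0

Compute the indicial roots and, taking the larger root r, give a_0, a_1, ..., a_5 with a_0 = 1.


Write in Frobenius form y'' + (p(x)/x) y' + (q(x)/x^2) y = 0:
  p(x) = -7/2,  q(x) = -2x^2 - 2x + 5.
Indicial equation: r(r-1) + (-7/2) r + (5) = 0 -> roots r_1 = 5/2, r_2 = 2.
Take r = r_1 = 5/2. Let y(x) = x^r sum_{n>=0} a_n x^n with a_0 = 1.
Substitute y = x^r sum a_n x^n and match x^{r+n}. The recurrence is
  D(n) a_n - 2 a_{n-1} - 2 a_{n-2} = 0,  where D(n) = (r+n)(r+n-1) + (-7/2)(r+n) + (5).
  a_n = [2 a_{n-1} + 2 a_{n-2}] / D(n).
Since the indicial polynomial factors as (r - r_1)(r - r_2), D(n) = (r_1 + n - r_1)(r_1 + n - r_2) = n(n + 1/2).
Evaluating step by step (a_0 = 1):
  n = 1: D(1) = 1(1 + 1/2) = 3/2; numerator = 2(1) = 2; a_1 = (2)/(3/2) = 4/3
  n = 2: D(2) = 2(2 + 1/2) = 5; numerator = 2(4/3) + 2(1) = 14/3; a_2 = (14/3)/(5) = 14/15
  n = 3: D(3) = 3(3 + 1/2) = 21/2; numerator = 2(14/15) + 2(4/3) = 68/15; a_3 = (68/15)/(21/2) = 136/315
  n = 4: D(4) = 4(4 + 1/2) = 18; numerator = 2(136/315) + 2(14/15) = 172/63; a_4 = (172/63)/(18) = 86/567
  n = 5: D(5) = 5(5 + 1/2) = 55/2; numerator = 2(86/567) + 2(136/315) = 3308/2835; a_5 = (3308/2835)/(55/2) = 6616/155925

r = 5/2; a_0 = 1; a_1 = 4/3; a_2 = 14/15; a_3 = 136/315; a_4 = 86/567; a_5 = 6616/155925


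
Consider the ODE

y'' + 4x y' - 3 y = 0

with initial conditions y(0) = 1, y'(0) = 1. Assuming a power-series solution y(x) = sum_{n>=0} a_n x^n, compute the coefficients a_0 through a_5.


Ansatz: y(x) = sum_{n>=0} a_n x^n, so y'(x) = sum_{n>=1} n a_n x^(n-1) and y''(x) = sum_{n>=2} n(n-1) a_n x^(n-2).
Substitute into P(x) y'' + Q(x) y' + R(x) y = 0 with P(x) = 1, Q(x) = 4x, R(x) = -3, and match powers of x.
Initial conditions: a_0 = 1, a_1 = 1.
Setting the coefficient of each power of x to zero and solving order by order (substituting the coefficients already found):
  x^0: 2 a_2 - 3 a_0 = 0  ->  2 a_2 = 3 a_0 = 3  ->  a_2 = 3/2
  x^1: 6 a_3 + a_1 = 0  ->  6 a_3 = -a_1 = -1  ->  a_3 = -1/6
  x^2: 12 a_4 + 5 a_2 = 0  ->  12 a_4 = -5 a_2 = -15/2  ->  a_4 = -5/8
  x^3: 20 a_5 + 9 a_3 = 0  ->  20 a_5 = -9 a_3 = 3/2  ->  a_5 = 3/40
Truncated series: y(x) = 1 + x + (3/2) x^2 - (1/6) x^3 - (5/8) x^4 + (3/40) x^5 + O(x^6).

a_0 = 1; a_1 = 1; a_2 = 3/2; a_3 = -1/6; a_4 = -5/8; a_5 = 3/40


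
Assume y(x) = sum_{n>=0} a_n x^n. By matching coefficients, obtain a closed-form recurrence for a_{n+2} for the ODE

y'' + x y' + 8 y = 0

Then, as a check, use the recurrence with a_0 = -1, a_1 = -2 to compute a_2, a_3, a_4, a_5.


Substitute y = sum_n a_n x^n.
y''(x) has coefficient (n+2)(n+1) a_{n+2} at x^n;
x y'(x) has coefficient n a_n at x^n (shift);
8 y(x) has coefficient 8 a_n at x^n.
Matching x^n: (n+2)(n+1) a_{n+2} + (n + 8) a_n = 0.
Thus a_{n+2} = (-n - 8) / ((n+1)(n+2)) * a_n.

Check with a_0 = -1, a_1 = -2 (apply the recurrence for n = 0, 1, 2, 3): a_0 = -1, a_1 = -2, a_2 = 4, a_3 = 3, a_4 = -10/3, a_5 = -33/20.

a_(n+2) = (-n - 8) / ((n+1)(n+2)) * a_n; check: a_0 = -1, a_1 = -2, a_2 = 4, a_3 = 3, a_4 = -10/3, a_5 = -33/20


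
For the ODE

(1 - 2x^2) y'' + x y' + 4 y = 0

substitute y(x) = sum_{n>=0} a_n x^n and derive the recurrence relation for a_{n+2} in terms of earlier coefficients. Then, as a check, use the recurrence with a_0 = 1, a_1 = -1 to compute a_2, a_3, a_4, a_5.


Substitute y = sum_n a_n x^n.
(1 - 2 x^2) y'' contributes (n+2)(n+1) a_{n+2} - 2 n(n-1) a_n at x^n.
x y'(x) contributes n a_n at x^n.
4 y(x) contributes 4 a_n at x^n.
Matching x^n: (n+2)(n+1) a_{n+2} + (-2 n(n-1) + n + 4) a_n = 0.
Thus a_{n+2} = (2 n(n-1) - n - 4) / ((n+1)(n+2)) * a_n.

Check with a_0 = 1, a_1 = -1 (apply the recurrence for n = 0, 1, 2, 3): a_0 = 1, a_1 = -1, a_2 = -2, a_3 = 5/6, a_4 = 1/3, a_5 = 5/24.

a_(n+2) = (2 n(n-1) - n - 4) / ((n+1)(n+2)) * a_n; check: a_0 = 1, a_1 = -1, a_2 = -2, a_3 = 5/6, a_4 = 1/3, a_5 = 5/24


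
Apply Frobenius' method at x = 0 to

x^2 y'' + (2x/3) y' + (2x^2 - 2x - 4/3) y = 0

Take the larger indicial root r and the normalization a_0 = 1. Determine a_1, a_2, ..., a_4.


Write in Frobenius form y'' + (p(x)/x) y' + (q(x)/x^2) y = 0:
  p(x) = 2/3,  q(x) = 2x^2 - 2x - 4/3.
Indicial equation: r(r-1) + (2/3) r + (-4/3) = 0 -> roots r_1 = 4/3, r_2 = -1.
Take r = r_1 = 4/3. Let y(x) = x^r sum_{n>=0} a_n x^n with a_0 = 1.
Substitute y = x^r sum a_n x^n and match x^{r+n}. The recurrence is
  D(n) a_n - 2 a_{n-1} + 2 a_{n-2} = 0,  where D(n) = (r+n)(r+n-1) + (2/3)(r+n) + (-4/3).
  a_n = [2 a_{n-1} - 2 a_{n-2}] / D(n).
Since the indicial polynomial factors as (r - r_1)(r - r_2), D(n) = (r_1 + n - r_1)(r_1 + n - r_2) = n(n + 7/3).
Evaluating step by step (a_0 = 1):
  n = 1: D(1) = 1(1 + 7/3) = 10/3; numerator = 2(1) = 2; a_1 = (2)/(10/3) = 3/5
  n = 2: D(2) = 2(2 + 7/3) = 26/3; numerator = 2(3/5) - 2(1) = -4/5; a_2 = (-4/5)/(26/3) = -6/65
  n = 3: D(3) = 3(3 + 7/3) = 16; numerator = 2(-6/65) - 2(3/5) = -18/13; a_3 = (-18/13)/(16) = -9/104
  n = 4: D(4) = 4(4 + 7/3) = 76/3; numerator = 2(-9/104) - 2(-6/65) = 3/260; a_4 = (3/260)/(76/3) = 9/19760

r = 4/3; a_0 = 1; a_1 = 3/5; a_2 = -6/65; a_3 = -9/104; a_4 = 9/19760


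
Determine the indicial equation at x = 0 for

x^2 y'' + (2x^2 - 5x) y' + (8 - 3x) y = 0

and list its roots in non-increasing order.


Divide by x^2 to reach normal form y'' + P_1(x) y' + P_2(x) y = 0 with P_1(x) = 2 - 5/x and P_2(x) = -3/x + 8/x^2.
x = 0 is a singular point because the y'-coefficient 2 - 5/x has a pole at x = 0 and the y-coefficient -3/x + 8/x^2 has a pole at x = 0.
It is a regular singular point because x P_1(x) = p(x) = 2x - 5 and x^2 P_2(x) = q(x) = 8 - 3x are polynomials, hence analytic at x = 0.
p(0) = -5,  q(0) = 8.
Indicial equation: r(r-1) + p(0) r + q(0) = 0, i.e. r^2 + (p(0) - 1) r + q(0) = 0, i.e. r^2 - 6 r + 8 = 0.
Discriminant: (-6)^2 - 4(8) = 4, so r = (6 ± 2)/2.
Solving: r_1 = 4, r_2 = 2.

indicial: r^2 - 6 r + 8 = 0; roots r_1 = 4, r_2 = 2


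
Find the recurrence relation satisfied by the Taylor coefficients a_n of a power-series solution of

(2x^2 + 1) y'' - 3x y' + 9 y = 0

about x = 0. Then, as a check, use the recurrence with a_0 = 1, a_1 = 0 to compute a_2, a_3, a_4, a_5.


Substitute y = sum_n a_n x^n.
(1 + 2 x^2) y'' contributes (n+2)(n+1) a_{n+2} + 2 n(n-1) a_n at x^n.
-3 x y'(x) contributes -3 n a_n at x^n.
9 y(x) contributes 9 a_n at x^n.
Matching x^n: (n+2)(n+1) a_{n+2} + (2 n(n-1) - 3 n + 9) a_n = 0.
Thus a_{n+2} = (-2 n(n-1) + 3 n - 9) / ((n+1)(n+2)) * a_n.

Check with a_0 = 1, a_1 = 0 (apply the recurrence for n = 0, 1, 2, 3): a_0 = 1, a_1 = 0, a_2 = -9/2, a_3 = 0, a_4 = 21/8, a_5 = 0.

a_(n+2) = (-2 n(n-1) + 3 n - 9) / ((n+1)(n+2)) * a_n; check: a_0 = 1, a_1 = 0, a_2 = -9/2, a_3 = 0, a_4 = 21/8, a_5 = 0


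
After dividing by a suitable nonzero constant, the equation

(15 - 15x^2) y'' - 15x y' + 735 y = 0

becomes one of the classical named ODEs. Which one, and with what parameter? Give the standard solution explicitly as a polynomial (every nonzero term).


All three coefficients share the factor 15; dividing through by 15 gives  (1 - x^2) y'' - x y' + 49 y = 0.
This matches the Chebyshev equation (1 - x^2) y'' - x y' + n^2 y = 0 (note the -x y' term, not -2x y') with n^2 = 49, so n = 7; the polynomial solution is T_7(x).
With y = sum_k a_k x^k, matching x^k gives (k+2)(k+1) a_{k+2} = (k^2 - n^2) a_k = (k - 7)(k + 7) a_k. The right side vanishes at k = 7, so the series with the parity of 7 terminates at degree 7.
Standard normalization: leading coefficient of T_n is 2^(n-1), so a_7 = 2^6 = 64. Work downward with a_k = (k+1)(k+2) a_{k+2} / ((k - 7)(k + 7)):
  a_5 = (6)(7)(64) / ((5 - 7)(5 + 7)) = 2688/(-24) = -112
  a_3 = (4)(5)(-112) / ((3 - 7)(3 + 7)) = -2240/(-40) = 56
  a_1 = (2)(3)(56) / ((1 - 7)(1 + 7)) = 336/(-48) = -7
Hence T_7(x) = 64 x^7 - 112 x^5 + 56 x^3 - 7 x.

T_7(x); series = 64 x^7 - 112 x^5 + 56 x^3 - 7 x


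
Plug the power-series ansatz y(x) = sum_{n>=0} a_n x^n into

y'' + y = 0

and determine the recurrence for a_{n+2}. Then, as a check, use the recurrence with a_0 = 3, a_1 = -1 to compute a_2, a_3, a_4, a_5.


Substitute y = sum_n a_n x^n into y'' + (const) y = 0.
y''(x) = sum_{n>=0} (n+2)(n+1) a_{n+2} x^n.
The ODE becomes sum_n [(n+2)(n+1) a_{n+2} + 1 a_n] x^n = 0.
Setting each coefficient to zero gives the recurrence:
  (n+2)(n+1) a_{n+2} + 1 a_n = 0,
  a_{n+2} = -1 / ((n+1)(n+2)) a_n.

Check with a_0 = 3, a_1 = -1 (apply the recurrence for n = 0, 1, 2, 3): a_0 = 3, a_1 = -1, a_2 = -3/2, a_3 = 1/6, a_4 = 1/8, a_5 = -1/120.

a_{n+2} = -1/((n+1)(n+2)) * a_n; check: a_0 = 3, a_1 = -1, a_2 = -3/2, a_3 = 1/6, a_4 = 1/8, a_5 = -1/120


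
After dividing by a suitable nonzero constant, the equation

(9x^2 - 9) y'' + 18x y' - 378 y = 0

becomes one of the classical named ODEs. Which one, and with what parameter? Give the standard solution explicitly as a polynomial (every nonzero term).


All three coefficients share the factor -9; dividing through by -9 gives  (1 - x^2) y'' - 2x y' + 42 y = 0.
This matches the Legendre equation (1 - x^2) y'' - 2x y' + n(n+1) y = 0 (note the -2x y' term) with n(n+1) = 42, so n = 6; the polynomial solution is P_6(x).
With y = sum_k a_k x^k, matching x^k gives (k+2)(k+1) a_{k+2} = [k(k+1) - n(n+1)] a_k = (k - 6)(k + 7) a_k. The right side vanishes at k = 6, so the series with the parity of 6 terminates at degree 6.
Standard normalization (P_n(1) = 1): leading coefficient (2n)!/(2^n (n!)^2) = 479001600/(64*518400) = 231/16, so a_6 = 231/16. Work downward with a_k = (k+1)(k+2) a_{k+2} / ((k - 6)(k + 7)):
  a_4 = (5)(6)(231/16) / ((4 - 6)(4 + 7)) = (3465/8)/(-22) = -315/16
  a_2 = (3)(4)(-315/16) / ((2 - 6)(2 + 7)) = (-945/4)/(-36) = 105/16
  a_0 = (1)(2)(105/16) / ((0 - 6)(0 + 7)) = (105/8)/(-42) = -5/16
Hence P_6(x) = 231 x^6/16 - 315 x^4/16 + 105 x^2/16 - 5/16.

P_6(x); series = 231 x^6/16 - 315 x^4/16 + 105 x^2/16 - 5/16


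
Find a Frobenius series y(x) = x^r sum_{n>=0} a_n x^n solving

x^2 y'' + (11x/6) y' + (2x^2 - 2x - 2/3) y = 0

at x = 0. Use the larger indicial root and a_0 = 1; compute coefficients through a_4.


Write in Frobenius form y'' + (p(x)/x) y' + (q(x)/x^2) y = 0:
  p(x) = 11/6,  q(x) = 2x^2 - 2x - 2/3.
Indicial equation: r(r-1) + (11/6) r + (-2/3) = 0 -> roots r_1 = 1/2, r_2 = -4/3.
Take r = r_1 = 1/2. Let y(x) = x^r sum_{n>=0} a_n x^n with a_0 = 1.
Substitute y = x^r sum a_n x^n and match x^{r+n}. The recurrence is
  D(n) a_n - 2 a_{n-1} + 2 a_{n-2} = 0,  where D(n) = (r+n)(r+n-1) + (11/6)(r+n) + (-2/3).
  a_n = [2 a_{n-1} - 2 a_{n-2}] / D(n).
Since the indicial polynomial factors as (r - r_1)(r - r_2), D(n) = (r_1 + n - r_1)(r_1 + n - r_2) = n(n + 11/6).
Evaluating step by step (a_0 = 1):
  n = 1: D(1) = 1(1 + 11/6) = 17/6; numerator = 2(1) = 2; a_1 = (2)/(17/6) = 12/17
  n = 2: D(2) = 2(2 + 11/6) = 23/3; numerator = 2(12/17) - 2(1) = -10/17; a_2 = (-10/17)/(23/3) = -30/391
  n = 3: D(3) = 3(3 + 11/6) = 29/2; numerator = 2(-30/391) - 2(12/17) = -36/23; a_3 = (-36/23)/(29/2) = -72/667
  n = 4: D(4) = 4(4 + 11/6) = 70/3; numerator = 2(-72/667) - 2(-30/391) = -708/11339; a_4 = (-708/11339)/(70/3) = -1062/396865

r = 1/2; a_0 = 1; a_1 = 12/17; a_2 = -30/391; a_3 = -72/667; a_4 = -1062/396865


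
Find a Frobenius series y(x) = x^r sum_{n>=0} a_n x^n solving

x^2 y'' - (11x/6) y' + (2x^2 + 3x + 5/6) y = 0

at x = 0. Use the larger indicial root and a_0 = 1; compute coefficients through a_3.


Write in Frobenius form y'' + (p(x)/x) y' + (q(x)/x^2) y = 0:
  p(x) = -11/6,  q(x) = 2x^2 + 3x + 5/6.
Indicial equation: r(r-1) + (-11/6) r + (5/6) = 0 -> roots r_1 = 5/2, r_2 = 1/3.
Take r = r_1 = 5/2. Let y(x) = x^r sum_{n>=0} a_n x^n with a_0 = 1.
Substitute y = x^r sum a_n x^n and match x^{r+n}. The recurrence is
  D(n) a_n + 3 a_{n-1} + 2 a_{n-2} = 0,  where D(n) = (r+n)(r+n-1) + (-11/6)(r+n) + (5/6).
  a_n = [-3 a_{n-1} - 2 a_{n-2}] / D(n).
Since the indicial polynomial factors as (r - r_1)(r - r_2), D(n) = (r_1 + n - r_1)(r_1 + n - r_2) = n(n + 13/6).
Evaluating step by step (a_0 = 1):
  n = 1: D(1) = 1(1 + 13/6) = 19/6; numerator = -3(1) = -3; a_1 = (-3)/(19/6) = -18/19
  n = 2: D(2) = 2(2 + 13/6) = 25/3; numerator = -3(-18/19) - 2(1) = 16/19; a_2 = (16/19)/(25/3) = 48/475
  n = 3: D(3) = 3(3 + 13/6) = 31/2; numerator = -3(48/475) - 2(-18/19) = 756/475; a_3 = (756/475)/(31/2) = 1512/14725

r = 5/2; a_0 = 1; a_1 = -18/19; a_2 = 48/475; a_3 = 1512/14725


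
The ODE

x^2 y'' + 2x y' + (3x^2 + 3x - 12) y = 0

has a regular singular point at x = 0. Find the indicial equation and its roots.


Divide by x^2 to reach normal form y'' + P_1(x) y' + P_2(x) y = 0 with P_1(x) = 2/x and P_2(x) = 3 + 3/x - 12/x^2.
x = 0 is a singular point because the y'-coefficient 2/x has a pole at x = 0 and the y-coefficient 3 + 3/x - 12/x^2 has a pole at x = 0.
It is a regular singular point because x P_1(x) = p(x) = 2 and x^2 P_2(x) = q(x) = 3x^2 + 3x - 12 are polynomials, hence analytic at x = 0.
p(0) = 2,  q(0) = -12.
Indicial equation: r(r-1) + p(0) r + q(0) = 0, i.e. r^2 + (p(0) - 1) r + q(0) = 0, i.e. r^2 + 1 r - 12 = 0.
Discriminant: (1)^2 - 4(-12) = 49, so r = (-1 ± 7)/2.
Solving: r_1 = 3, r_2 = -4.

indicial: r^2 + 1 r - 12 = 0; roots r_1 = 3, r_2 = -4


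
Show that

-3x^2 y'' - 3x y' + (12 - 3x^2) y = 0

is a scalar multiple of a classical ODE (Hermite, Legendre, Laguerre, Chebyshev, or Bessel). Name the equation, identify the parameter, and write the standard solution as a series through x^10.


All three coefficients share the factor -3; dividing through by -3 gives  x^2 y'' + x y' + (x^2 - 4) y = 0.
This matches the Bessel equation x^2 y'' + x y' + (x^2 - nu^2) y = 0 with nu^2 = 4, so nu = 2; the solution bounded at x = 0 is J_2(x).
Frobenius at x = 0: indicial roots ±nu; for r = nu the recurrence k(k + 2nu) c_k = -c_{k-2} gives the standard series J_nu(x) = sum_{k>=0} (-1)^k / (k! (k+nu)!) (x/2)^(2k+nu). Evaluate the first 5 terms:
  k = 0: (-1)^0 / (0! * 2! * 2^2) x^2 = 1/(1*2*4) x^2 = (1/8) x^2
  k = 1: (-1)^1 / (1! * 3! * 2^4) x^4 = -1/(1*6*16) x^4 = (-1/96) x^4
  k = 2: (-1)^2 / (2! * 4! * 2^6) x^6 = 1/(2*24*64) x^6 = (1/3072) x^6
  k = 3: (-1)^3 / (3! * 5! * 2^8) x^8 = -1/(6*120*256) x^8 = (-1/184320) x^8
  k = 4: (-1)^4 / (4! * 6! * 2^10) x^10 = 1/(24*720*1024) x^10 = (1/17694720) x^10
Hence J_2(x) = x^10/17694720 - x^8/184320 + x^6/3072 - x^4/96 + x^2/8 + ....

J_2(x); series = x^10/17694720 - x^8/184320 + x^6/3072 - x^4/96 + x^2/8


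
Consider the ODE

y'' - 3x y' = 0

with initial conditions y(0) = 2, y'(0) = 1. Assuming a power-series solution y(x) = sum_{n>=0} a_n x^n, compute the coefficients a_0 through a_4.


Ansatz: y(x) = sum_{n>=0} a_n x^n, so y'(x) = sum_{n>=1} n a_n x^(n-1) and y''(x) = sum_{n>=2} n(n-1) a_n x^(n-2).
Substitute into P(x) y'' + Q(x) y' + R(x) y = 0 with P(x) = 1, Q(x) = -3x, R(x) = 0, and match powers of x.
Initial conditions: a_0 = 2, a_1 = 1.
Setting the coefficient of each power of x to zero and solving order by order (substituting the coefficients already found):
  x^0: 2 a_2 = 0  ->  a_2 = 0
  x^1: 6 a_3 - 3 a_1 = 0  ->  6 a_3 = 3 a_1 = 3  ->  a_3 = 1/2
  x^2: 12 a_4 - 6 a_2 = 0  ->  12 a_4 = 6 a_2 = 0  ->  a_4 = 0
Truncated series: y(x) = 2 + x + (1/2) x^3 + O(x^5).

a_0 = 2; a_1 = 1; a_2 = 0; a_3 = 1/2; a_4 = 0


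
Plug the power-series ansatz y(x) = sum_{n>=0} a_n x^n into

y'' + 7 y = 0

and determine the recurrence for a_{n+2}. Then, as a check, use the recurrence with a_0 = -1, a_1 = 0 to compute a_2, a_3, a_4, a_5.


Substitute y = sum_n a_n x^n into y'' + (const) y = 0.
y''(x) = sum_{n>=0} (n+2)(n+1) a_{n+2} x^n.
The ODE becomes sum_n [(n+2)(n+1) a_{n+2} + 7 a_n] x^n = 0.
Setting each coefficient to zero gives the recurrence:
  (n+2)(n+1) a_{n+2} + 7 a_n = 0,
  a_{n+2} = -7 / ((n+1)(n+2)) a_n.

Check with a_0 = -1, a_1 = 0 (apply the recurrence for n = 0, 1, 2, 3): a_0 = -1, a_1 = 0, a_2 = 7/2, a_3 = 0, a_4 = -49/24, a_5 = 0.

a_{n+2} = -7/((n+1)(n+2)) * a_n; check: a_0 = -1, a_1 = 0, a_2 = 7/2, a_3 = 0, a_4 = -49/24, a_5 = 0


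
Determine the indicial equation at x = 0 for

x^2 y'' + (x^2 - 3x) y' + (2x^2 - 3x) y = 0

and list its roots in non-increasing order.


Divide by x^2 to reach normal form y'' + P_1(x) y' + P_2(x) y = 0 with P_1(x) = 1 - 3/x and P_2(x) = 2 - 3/x.
x = 0 is a singular point because the y'-coefficient 1 - 3/x has a pole at x = 0 and the y-coefficient 2 - 3/x has a pole at x = 0.
It is a regular singular point because x P_1(x) = p(x) = x - 3 and x^2 P_2(x) = q(x) = 2x^2 - 3x are polynomials, hence analytic at x = 0.
p(0) = -3,  q(0) = 0.
Indicial equation: r(r-1) + p(0) r + q(0) = 0, i.e. r^2 + (p(0) - 1) r + q(0) = 0, i.e. r^2 - 4 r = 0.
Discriminant: (-4)^2 - 4(0) = 16, so r = (4 ± 4)/2.
Solving: r_1 = 4, r_2 = 0.

indicial: r^2 - 4 r = 0; roots r_1 = 4, r_2 = 0


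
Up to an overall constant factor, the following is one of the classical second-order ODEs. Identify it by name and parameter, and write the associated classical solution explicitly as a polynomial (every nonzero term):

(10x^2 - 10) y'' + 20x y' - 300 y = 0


All three coefficients share the factor -10; dividing through by -10 gives  (1 - x^2) y'' - 2x y' + 30 y = 0.
This matches the Legendre equation (1 - x^2) y'' - 2x y' + n(n+1) y = 0 (note the -2x y' term) with n(n+1) = 30, so n = 5; the polynomial solution is P_5(x).
With y = sum_k a_k x^k, matching x^k gives (k+2)(k+1) a_{k+2} = [k(k+1) - n(n+1)] a_k = (k - 5)(k + 6) a_k. The right side vanishes at k = 5, so the series with the parity of 5 terminates at degree 5.
Standard normalization (P_n(1) = 1): leading coefficient (2n)!/(2^n (n!)^2) = 3628800/(32*14400) = 63/8, so a_5 = 63/8. Work downward with a_k = (k+1)(k+2) a_{k+2} / ((k - 5)(k + 6)):
  a_3 = (4)(5)(63/8) / ((3 - 5)(3 + 6)) = (315/2)/(-18) = -35/4
  a_1 = (2)(3)(-35/4) / ((1 - 5)(1 + 6)) = (-105/2)/(-28) = 15/8
Hence P_5(x) = 63 x^5/8 - 35 x^3/4 + 15 x/8.

P_5(x); series = 63 x^5/8 - 35 x^3/4 + 15 x/8


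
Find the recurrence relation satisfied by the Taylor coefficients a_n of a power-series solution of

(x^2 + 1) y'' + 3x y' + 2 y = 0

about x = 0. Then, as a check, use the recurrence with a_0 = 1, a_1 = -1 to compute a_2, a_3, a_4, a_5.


Substitute y = sum_n a_n x^n.
(1 + 1 x^2) y'' contributes (n+2)(n+1) a_{n+2} + n(n-1) a_n at x^n.
3 x y'(x) contributes 3 n a_n at x^n.
2 y(x) contributes 2 a_n at x^n.
Matching x^n: (n+2)(n+1) a_{n+2} + (n(n-1) + 3 n + 2) a_n = 0.
Thus a_{n+2} = (-n(n-1) - 3 n - 2) / ((n+1)(n+2)) * a_n.

Check with a_0 = 1, a_1 = -1 (apply the recurrence for n = 0, 1, 2, 3): a_0 = 1, a_1 = -1, a_2 = -1, a_3 = 5/6, a_4 = 5/6, a_5 = -17/24.

a_(n+2) = (-n(n-1) - 3 n - 2) / ((n+1)(n+2)) * a_n; check: a_0 = 1, a_1 = -1, a_2 = -1, a_3 = 5/6, a_4 = 5/6, a_5 = -17/24


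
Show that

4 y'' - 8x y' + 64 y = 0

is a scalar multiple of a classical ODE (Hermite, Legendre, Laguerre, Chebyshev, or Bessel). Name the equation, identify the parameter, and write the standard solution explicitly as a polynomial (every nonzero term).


All three coefficients share the factor 4; dividing through by 4 gives  y'' - 2x y' + 16 y = 0.
This matches the Hermite equation y'' - 2x y' + 2n y = 0 with 2n = 16, so n = 8; the polynomial solution is H_8(x).
With y = sum_k a_k x^k, matching x^k gives (k+2)(k+1) a_{k+2} = 2(k - n) a_k = 2(k - 8) a_k. The right side vanishes at k = 8, so the series with the parity of 8 terminates at degree 8.
Standard normalization: leading coefficient of H_n is 2^n, so a_8 = 2^8 = 256. Work downward with a_k = (k+1)(k+2) a_{k+2} / (2(k - n)):
  a_6 = (7)(8)(256) / (2(6 - 8)) = 14336/(-4) = -3584
  a_4 = (5)(6)(-3584) / (2(4 - 8)) = -107520/(-8) = 13440
  a_2 = (3)(4)(13440) / (2(2 - 8)) = 161280/(-12) = -13440
  a_0 = (1)(2)(-13440) / (2(0 - 8)) = -26880/(-16) = 1680
Hence H_8(x) = 256 x^8 - 3584 x^6 + 13440 x^4 - 13440 x^2 + 1680.

H_8(x); series = 256 x^8 - 3584 x^6 + 13440 x^4 - 13440 x^2 + 1680


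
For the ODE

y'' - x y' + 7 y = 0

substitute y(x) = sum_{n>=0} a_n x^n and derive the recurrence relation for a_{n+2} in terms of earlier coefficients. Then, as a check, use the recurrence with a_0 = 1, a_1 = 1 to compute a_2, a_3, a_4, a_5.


Substitute y = sum_n a_n x^n.
y''(x) has coefficient (n+2)(n+1) a_{n+2} at x^n;
-x y'(x) has coefficient -n a_n at x^n (shift);
7 y(x) has coefficient 7 a_n at x^n.
Matching x^n: (n+2)(n+1) a_{n+2} + (-n + 7) a_n = 0.
Thus a_{n+2} = (n - 7) / ((n+1)(n+2)) * a_n.

Check with a_0 = 1, a_1 = 1 (apply the recurrence for n = 0, 1, 2, 3): a_0 = 1, a_1 = 1, a_2 = -7/2, a_3 = -1, a_4 = 35/24, a_5 = 1/5.

a_(n+2) = (n - 7) / ((n+1)(n+2)) * a_n; check: a_0 = 1, a_1 = 1, a_2 = -7/2, a_3 = -1, a_4 = 35/24, a_5 = 1/5


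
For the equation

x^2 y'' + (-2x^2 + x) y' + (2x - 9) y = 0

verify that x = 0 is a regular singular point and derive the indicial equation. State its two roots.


Divide by x^2 to reach normal form y'' + P_1(x) y' + P_2(x) y = 0 with P_1(x) = -2 + 1/x and P_2(x) = 2/x - 9/x^2.
x = 0 is a singular point because the y'-coefficient -2 + 1/x has a pole at x = 0 and the y-coefficient 2/x - 9/x^2 has a pole at x = 0.
It is a regular singular point because x P_1(x) = p(x) = 1 - 2x and x^2 P_2(x) = q(x) = 2x - 9 are polynomials, hence analytic at x = 0.
p(0) = 1,  q(0) = -9.
Indicial equation: r(r-1) + p(0) r + q(0) = 0, i.e. r^2 + (p(0) - 1) r + q(0) = 0, i.e. r^2 - 9 = 0.
Discriminant: (0)^2 - 4(-9) = 36, so r = (0 ± 6)/2.
Solving: r_1 = 3, r_2 = -3.

indicial: r^2 - 9 = 0; roots r_1 = 3, r_2 = -3


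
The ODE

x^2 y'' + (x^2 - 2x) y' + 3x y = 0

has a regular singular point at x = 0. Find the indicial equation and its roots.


Divide by x^2 to reach normal form y'' + P_1(x) y' + P_2(x) y = 0 with P_1(x) = 1 - 2/x and P_2(x) = 3/x.
x = 0 is a singular point because the y'-coefficient 1 - 2/x has a pole at x = 0 and the y-coefficient 3/x has a pole at x = 0.
It is a regular singular point because x P_1(x) = p(x) = x - 2 and x^2 P_2(x) = q(x) = 3x are polynomials, hence analytic at x = 0.
p(0) = -2,  q(0) = 0.
Indicial equation: r(r-1) + p(0) r + q(0) = 0, i.e. r^2 + (p(0) - 1) r + q(0) = 0, i.e. r^2 - 3 r = 0.
Discriminant: (-3)^2 - 4(0) = 9, so r = (3 ± 3)/2.
Solving: r_1 = 3, r_2 = 0.

indicial: r^2 - 3 r = 0; roots r_1 = 3, r_2 = 0


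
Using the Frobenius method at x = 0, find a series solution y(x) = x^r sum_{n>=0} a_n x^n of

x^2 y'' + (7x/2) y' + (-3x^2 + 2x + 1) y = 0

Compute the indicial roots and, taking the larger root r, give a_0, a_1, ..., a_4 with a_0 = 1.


Write in Frobenius form y'' + (p(x)/x) y' + (q(x)/x^2) y = 0:
  p(x) = 7/2,  q(x) = -3x^2 + 2x + 1.
Indicial equation: r(r-1) + (7/2) r + (1) = 0 -> roots r_1 = -1/2, r_2 = -2.
Take r = r_1 = -1/2. Let y(x) = x^r sum_{n>=0} a_n x^n with a_0 = 1.
Substitute y = x^r sum a_n x^n and match x^{r+n}. The recurrence is
  D(n) a_n + 2 a_{n-1} - 3 a_{n-2} = 0,  where D(n) = (r+n)(r+n-1) + (7/2)(r+n) + (1).
  a_n = [-2 a_{n-1} + 3 a_{n-2}] / D(n).
Since the indicial polynomial factors as (r - r_1)(r - r_2), D(n) = (r_1 + n - r_1)(r_1 + n - r_2) = n(n + 3/2).
Evaluating step by step (a_0 = 1):
  n = 1: D(1) = 1(1 + 3/2) = 5/2; numerator = -2(1) = -2; a_1 = (-2)/(5/2) = -4/5
  n = 2: D(2) = 2(2 + 3/2) = 7; numerator = -2(-4/5) + 3(1) = 23/5; a_2 = (23/5)/(7) = 23/35
  n = 3: D(3) = 3(3 + 3/2) = 27/2; numerator = -2(23/35) + 3(-4/5) = -26/7; a_3 = (-26/7)/(27/2) = -52/189
  n = 4: D(4) = 4(4 + 3/2) = 22; numerator = -2(-52/189) + 3(23/35) = 2383/945; a_4 = (2383/945)/(22) = 2383/20790

r = -1/2; a_0 = 1; a_1 = -4/5; a_2 = 23/35; a_3 = -52/189; a_4 = 2383/20790


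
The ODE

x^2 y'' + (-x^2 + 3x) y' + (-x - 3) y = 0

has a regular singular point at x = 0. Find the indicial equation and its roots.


Divide by x^2 to reach normal form y'' + P_1(x) y' + P_2(x) y = 0 with P_1(x) = -1 + 3/x and P_2(x) = -1/x - 3/x^2.
x = 0 is a singular point because the y'-coefficient -1 + 3/x has a pole at x = 0 and the y-coefficient -1/x - 3/x^2 has a pole at x = 0.
It is a regular singular point because x P_1(x) = p(x) = 3 - x and x^2 P_2(x) = q(x) = -x - 3 are polynomials, hence analytic at x = 0.
p(0) = 3,  q(0) = -3.
Indicial equation: r(r-1) + p(0) r + q(0) = 0, i.e. r^2 + (p(0) - 1) r + q(0) = 0, i.e. r^2 + 2 r - 3 = 0.
Discriminant: (2)^2 - 4(-3) = 16, so r = (-2 ± 4)/2.
Solving: r_1 = 1, r_2 = -3.

indicial: r^2 + 2 r - 3 = 0; roots r_1 = 1, r_2 = -3


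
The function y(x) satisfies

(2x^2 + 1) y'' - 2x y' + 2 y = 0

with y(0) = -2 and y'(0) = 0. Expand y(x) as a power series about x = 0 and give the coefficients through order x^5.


Ansatz: y(x) = sum_{n>=0} a_n x^n, so y'(x) = sum_{n>=1} n a_n x^(n-1) and y''(x) = sum_{n>=2} n(n-1) a_n x^(n-2).
Substitute into P(x) y'' + Q(x) y' + R(x) y = 0 with P(x) = 2x^2 + 1, Q(x) = -2x, R(x) = 2, and match powers of x.
Initial conditions: a_0 = -2, a_1 = 0.
Setting the coefficient of each power of x to zero and solving order by order (substituting the coefficients already found):
  x^0: 2 a_2 + 2 a_0 = 0  ->  2 a_2 = -2 a_0 = 4  ->  a_2 = 2
  x^1: 6 a_3 = 0  ->  a_3 = 0
  x^2: 12 a_4 + 2 a_2 = 0  ->  12 a_4 = -2 a_2 = -4  ->  a_4 = -1/3
  x^3: 20 a_5 + 8 a_3 = 0  ->  20 a_5 = -8 a_3 = 0  ->  a_5 = 0
Truncated series: y(x) = -2 + 2 x^2 - (1/3) x^4 + O(x^6).

a_0 = -2; a_1 = 0; a_2 = 2; a_3 = 0; a_4 = -1/3; a_5 = 0


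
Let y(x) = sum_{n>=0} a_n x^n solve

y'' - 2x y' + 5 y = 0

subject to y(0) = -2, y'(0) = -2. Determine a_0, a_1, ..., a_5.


Ansatz: y(x) = sum_{n>=0} a_n x^n, so y'(x) = sum_{n>=1} n a_n x^(n-1) and y''(x) = sum_{n>=2} n(n-1) a_n x^(n-2).
Substitute into P(x) y'' + Q(x) y' + R(x) y = 0 with P(x) = 1, Q(x) = -2x, R(x) = 5, and match powers of x.
Initial conditions: a_0 = -2, a_1 = -2.
Setting the coefficient of each power of x to zero and solving order by order (substituting the coefficients already found):
  x^0: 2 a_2 + 5 a_0 = 0  ->  2 a_2 = -5 a_0 = 10  ->  a_2 = 5
  x^1: 6 a_3 + 3 a_1 = 0  ->  6 a_3 = -3 a_1 = 6  ->  a_3 = 1
  x^2: 12 a_4 + a_2 = 0  ->  12 a_4 = -a_2 = -5  ->  a_4 = -5/12
  x^3: 20 a_5 - a_3 = 0  ->  20 a_5 = a_3 = 1  ->  a_5 = 1/20
Truncated series: y(x) = -2 - 2 x + 5 x^2 + x^3 - (5/12) x^4 + (1/20) x^5 + O(x^6).

a_0 = -2; a_1 = -2; a_2 = 5; a_3 = 1; a_4 = -5/12; a_5 = 1/20


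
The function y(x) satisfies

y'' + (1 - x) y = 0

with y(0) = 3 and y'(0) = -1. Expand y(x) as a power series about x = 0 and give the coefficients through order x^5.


Ansatz: y(x) = sum_{n>=0} a_n x^n, so y'(x) = sum_{n>=1} n a_n x^(n-1) and y''(x) = sum_{n>=2} n(n-1) a_n x^(n-2).
Substitute into P(x) y'' + Q(x) y' + R(x) y = 0 with P(x) = 1, Q(x) = 0, R(x) = 1 - x, and match powers of x.
Initial conditions: a_0 = 3, a_1 = -1.
Setting the coefficient of each power of x to zero and solving order by order (substituting the coefficients already found):
  x^0: 2 a_2 + a_0 = 0  ->  2 a_2 = -a_0 = -3  ->  a_2 = -3/2
  x^1: 6 a_3 + a_1 - a_0 = 0  ->  6 a_3 = -a_1 + a_0 = 4  ->  a_3 = 2/3
  x^2: 12 a_4 + a_2 - a_1 = 0  ->  12 a_4 = -a_2 + a_1 = 1/2  ->  a_4 = 1/24
  x^3: 20 a_5 + a_3 - a_2 = 0  ->  20 a_5 = -a_3 + a_2 = -13/6  ->  a_5 = -13/120
Truncated series: y(x) = 3 - x - (3/2) x^2 + (2/3) x^3 + (1/24) x^4 - (13/120) x^5 + O(x^6).

a_0 = 3; a_1 = -1; a_2 = -3/2; a_3 = 2/3; a_4 = 1/24; a_5 = -13/120


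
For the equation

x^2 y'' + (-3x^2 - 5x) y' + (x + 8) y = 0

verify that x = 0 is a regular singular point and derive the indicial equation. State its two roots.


Divide by x^2 to reach normal form y'' + P_1(x) y' + P_2(x) y = 0 with P_1(x) = -3 - 5/x and P_2(x) = 1/x + 8/x^2.
x = 0 is a singular point because the y'-coefficient -3 - 5/x has a pole at x = 0 and the y-coefficient 1/x + 8/x^2 has a pole at x = 0.
It is a regular singular point because x P_1(x) = p(x) = -3x - 5 and x^2 P_2(x) = q(x) = x + 8 are polynomials, hence analytic at x = 0.
p(0) = -5,  q(0) = 8.
Indicial equation: r(r-1) + p(0) r + q(0) = 0, i.e. r^2 + (p(0) - 1) r + q(0) = 0, i.e. r^2 - 6 r + 8 = 0.
Discriminant: (-6)^2 - 4(8) = 4, so r = (6 ± 2)/2.
Solving: r_1 = 4, r_2 = 2.

indicial: r^2 - 6 r + 8 = 0; roots r_1 = 4, r_2 = 2


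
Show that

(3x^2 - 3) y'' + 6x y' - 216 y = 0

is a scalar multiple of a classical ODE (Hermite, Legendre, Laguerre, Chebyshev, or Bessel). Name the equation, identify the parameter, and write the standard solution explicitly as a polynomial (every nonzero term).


All three coefficients share the factor -3; dividing through by -3 gives  (1 - x^2) y'' - 2x y' + 72 y = 0.
This matches the Legendre equation (1 - x^2) y'' - 2x y' + n(n+1) y = 0 (note the -2x y' term) with n(n+1) = 72, so n = 8; the polynomial solution is P_8(x).
With y = sum_k a_k x^k, matching x^k gives (k+2)(k+1) a_{k+2} = [k(k+1) - n(n+1)] a_k = (k - 8)(k + 9) a_k. The right side vanishes at k = 8, so the series with the parity of 8 terminates at degree 8.
Standard normalization (P_n(1) = 1): leading coefficient (2n)!/(2^n (n!)^2) = 20922789888000/(256*1625702400) = 6435/128, so a_8 = 6435/128. Work downward with a_k = (k+1)(k+2) a_{k+2} / ((k - 8)(k + 9)):
  a_6 = (7)(8)(6435/128) / ((6 - 8)(6 + 9)) = (45045/16)/(-30) = -3003/32
  a_4 = (5)(6)(-3003/32) / ((4 - 8)(4 + 9)) = (-45045/16)/(-52) = 3465/64
  a_2 = (3)(4)(3465/64) / ((2 - 8)(2 + 9)) = (10395/16)/(-66) = -315/32
  a_0 = (1)(2)(-315/32) / ((0 - 8)(0 + 9)) = (-315/16)/(-72) = 35/128
Hence P_8(x) = 6435 x^8/128 - 3003 x^6/32 + 3465 x^4/64 - 315 x^2/32 + 35/128.

P_8(x); series = 6435 x^8/128 - 3003 x^6/32 + 3465 x^4/64 - 315 x^2/32 + 35/128


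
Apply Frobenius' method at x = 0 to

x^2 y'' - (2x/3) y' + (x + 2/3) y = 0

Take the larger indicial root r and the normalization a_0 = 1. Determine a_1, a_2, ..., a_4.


Write in Frobenius form y'' + (p(x)/x) y' + (q(x)/x^2) y = 0:
  p(x) = -2/3,  q(x) = x + 2/3.
Indicial equation: r(r-1) + (-2/3) r + (2/3) = 0 -> roots r_1 = 1, r_2 = 2/3.
Take r = r_1 = 1. Let y(x) = x^r sum_{n>=0} a_n x^n with a_0 = 1.
Substitute y = x^r sum a_n x^n and match x^{r+n}. The recurrence is
  D(n) a_n + 1 a_{n-1} = 0,  where D(n) = (r+n)(r+n-1) + (-2/3)(r+n) + (2/3).
  a_n = -1 / D(n) * a_{n-1}.
Since the indicial polynomial factors as (r - r_1)(r - r_2), D(n) = (r_1 + n - r_1)(r_1 + n - r_2) = n(n + 1/3).
Evaluating step by step (a_0 = 1):
  n = 1: D(1) = 1(1 + 1/3) = 4/3; numerator = -1(1) = -1; a_1 = (-1)/(4/3) = -3/4
  n = 2: D(2) = 2(2 + 1/3) = 14/3; numerator = -1(-3/4) = 3/4; a_2 = (3/4)/(14/3) = 9/56
  n = 3: D(3) = 3(3 + 1/3) = 10; numerator = -1(9/56) = -9/56; a_3 = (-9/56)/(10) = -9/560
  n = 4: D(4) = 4(4 + 1/3) = 52/3; numerator = -1(-9/560) = 9/560; a_4 = (9/560)/(52/3) = 27/29120

r = 1; a_0 = 1; a_1 = -3/4; a_2 = 9/56; a_3 = -9/560; a_4 = 27/29120


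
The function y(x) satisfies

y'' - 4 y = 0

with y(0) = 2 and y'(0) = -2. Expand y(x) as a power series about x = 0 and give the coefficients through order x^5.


Ansatz: y(x) = sum_{n>=0} a_n x^n, so y'(x) = sum_{n>=1} n a_n x^(n-1) and y''(x) = sum_{n>=2} n(n-1) a_n x^(n-2).
Substitute into P(x) y'' + Q(x) y' + R(x) y = 0 with P(x) = 1, Q(x) = 0, R(x) = -4, and match powers of x.
Initial conditions: a_0 = 2, a_1 = -2.
Setting the coefficient of each power of x to zero and solving order by order (substituting the coefficients already found):
  x^0: 2 a_2 - 4 a_0 = 0  ->  2 a_2 = 4 a_0 = 8  ->  a_2 = 4
  x^1: 6 a_3 - 4 a_1 = 0  ->  6 a_3 = 4 a_1 = -8  ->  a_3 = -4/3
  x^2: 12 a_4 - 4 a_2 = 0  ->  12 a_4 = 4 a_2 = 16  ->  a_4 = 4/3
  x^3: 20 a_5 - 4 a_3 = 0  ->  20 a_5 = 4 a_3 = -16/3  ->  a_5 = -4/15
Truncated series: y(x) = 2 - 2 x + 4 x^2 - (4/3) x^3 + (4/3) x^4 - (4/15) x^5 + O(x^6).

a_0 = 2; a_1 = -2; a_2 = 4; a_3 = -4/3; a_4 = 4/3; a_5 = -4/15


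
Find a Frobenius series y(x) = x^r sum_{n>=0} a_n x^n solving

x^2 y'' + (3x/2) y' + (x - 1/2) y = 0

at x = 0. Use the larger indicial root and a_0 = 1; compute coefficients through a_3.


Write in Frobenius form y'' + (p(x)/x) y' + (q(x)/x^2) y = 0:
  p(x) = 3/2,  q(x) = x - 1/2.
Indicial equation: r(r-1) + (3/2) r + (-1/2) = 0 -> roots r_1 = 1/2, r_2 = -1.
Take r = r_1 = 1/2. Let y(x) = x^r sum_{n>=0} a_n x^n with a_0 = 1.
Substitute y = x^r sum a_n x^n and match x^{r+n}. The recurrence is
  D(n) a_n + 1 a_{n-1} = 0,  where D(n) = (r+n)(r+n-1) + (3/2)(r+n) + (-1/2).
  a_n = -1 / D(n) * a_{n-1}.
Since the indicial polynomial factors as (r - r_1)(r - r_2), D(n) = (r_1 + n - r_1)(r_1 + n - r_2) = n(n + 3/2).
Evaluating step by step (a_0 = 1):
  n = 1: D(1) = 1(1 + 3/2) = 5/2; numerator = -1(1) = -1; a_1 = (-1)/(5/2) = -2/5
  n = 2: D(2) = 2(2 + 3/2) = 7; numerator = -1(-2/5) = 2/5; a_2 = (2/5)/(7) = 2/35
  n = 3: D(3) = 3(3 + 3/2) = 27/2; numerator = -1(2/35) = -2/35; a_3 = (-2/35)/(27/2) = -4/945

r = 1/2; a_0 = 1; a_1 = -2/5; a_2 = 2/35; a_3 = -4/945


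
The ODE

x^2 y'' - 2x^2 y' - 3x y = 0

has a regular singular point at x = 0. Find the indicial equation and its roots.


Divide by x^2 to reach normal form y'' + P_1(x) y' + P_2(x) y = 0 with P_1(x) = -2 and P_2(x) = -3/x.
x = 0 is a singular point because the y-coefficient -3/x has a pole at x = 0.
It is a regular singular point because x P_1(x) = p(x) = -2x and x^2 P_2(x) = q(x) = -3x are polynomials, hence analytic at x = 0.
p(0) = 0,  q(0) = 0.
Indicial equation: r(r-1) + p(0) r + q(0) = 0, i.e. r^2 + (p(0) - 1) r + q(0) = 0, i.e. r^2 - 1 r = 0.
Discriminant: (-1)^2 - 4(0) = 1, so r = (1 ± 1)/2.
Solving: r_1 = 1, r_2 = 0.

indicial: r^2 - 1 r = 0; roots r_1 = 1, r_2 = 0


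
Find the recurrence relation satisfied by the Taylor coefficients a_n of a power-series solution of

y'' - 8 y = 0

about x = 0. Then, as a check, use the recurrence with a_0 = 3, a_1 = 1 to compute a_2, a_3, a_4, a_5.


Substitute y = sum_n a_n x^n into y'' + (const) y = 0.
y''(x) = sum_{n>=0} (n+2)(n+1) a_{n+2} x^n.
The ODE becomes sum_n [(n+2)(n+1) a_{n+2} - 8 a_n] x^n = 0.
Setting each coefficient to zero gives the recurrence:
  (n+2)(n+1) a_{n+2} - 8 a_n = 0,
  a_{n+2} = 8 / ((n+1)(n+2)) a_n.

Check with a_0 = 3, a_1 = 1 (apply the recurrence for n = 0, 1, 2, 3): a_0 = 3, a_1 = 1, a_2 = 12, a_3 = 4/3, a_4 = 8, a_5 = 8/15.

a_{n+2} = 8/((n+1)(n+2)) * a_n; check: a_0 = 3, a_1 = 1, a_2 = 12, a_3 = 4/3, a_4 = 8, a_5 = 8/15
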